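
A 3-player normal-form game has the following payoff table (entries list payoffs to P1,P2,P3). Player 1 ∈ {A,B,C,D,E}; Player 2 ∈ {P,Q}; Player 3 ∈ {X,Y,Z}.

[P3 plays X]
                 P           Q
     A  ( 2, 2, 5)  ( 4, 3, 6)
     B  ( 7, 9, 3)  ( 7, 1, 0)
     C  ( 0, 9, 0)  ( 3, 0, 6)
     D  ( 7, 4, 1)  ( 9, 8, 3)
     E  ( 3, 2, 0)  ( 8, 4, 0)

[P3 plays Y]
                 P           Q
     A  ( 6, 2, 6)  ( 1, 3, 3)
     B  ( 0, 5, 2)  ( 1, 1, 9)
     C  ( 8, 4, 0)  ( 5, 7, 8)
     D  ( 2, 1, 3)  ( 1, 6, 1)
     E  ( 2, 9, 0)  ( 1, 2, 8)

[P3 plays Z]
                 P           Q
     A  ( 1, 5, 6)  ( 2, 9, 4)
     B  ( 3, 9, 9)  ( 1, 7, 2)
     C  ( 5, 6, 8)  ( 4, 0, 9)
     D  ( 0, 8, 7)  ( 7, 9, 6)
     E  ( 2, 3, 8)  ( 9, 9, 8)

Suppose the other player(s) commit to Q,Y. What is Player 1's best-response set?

BR_1 = {C}

u_1(A vs Q,Y) = 1
u_1(B vs Q,Y) = 1
u_1(C vs Q,Y) = 5
u_1(D vs Q,Y) = 1
u_1(E vs Q,Y) = 1
max payoff 5 at {C}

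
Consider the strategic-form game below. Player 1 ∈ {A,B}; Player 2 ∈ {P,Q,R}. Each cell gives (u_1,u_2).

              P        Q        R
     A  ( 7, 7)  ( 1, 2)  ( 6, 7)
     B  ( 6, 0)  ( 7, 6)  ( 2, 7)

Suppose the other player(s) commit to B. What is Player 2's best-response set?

argmax u_2 = {R}

u_2(P vs B) = 0
u_2(Q vs B) = 6
u_2(R vs B) = 7
max payoff 7 at {R}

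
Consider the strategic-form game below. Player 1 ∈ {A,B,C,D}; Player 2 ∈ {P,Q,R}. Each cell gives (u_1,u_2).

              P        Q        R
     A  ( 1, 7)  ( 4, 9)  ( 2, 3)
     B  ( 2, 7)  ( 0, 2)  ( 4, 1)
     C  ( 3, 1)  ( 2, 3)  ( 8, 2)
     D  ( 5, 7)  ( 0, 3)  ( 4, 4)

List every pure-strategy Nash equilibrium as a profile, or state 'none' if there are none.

(A,P): not NE [P1→D gives 5>1; P2→Q gives 9>7]
(A,Q): NE
(A,R): not NE [P1→C gives 8>2; P2→Q gives 9>3]
(B,P): not NE [P1→D gives 5>2]
(B,Q): not NE [P1→A gives 4>0; P2→P gives 7>2]
(B,R): not NE [P1→C gives 8>4; P2→P gives 7>1]
(C,P): not NE [P1→D gives 5>3; P2→Q gives 3>1]
(C,Q): not NE [P1→A gives 4>2]
(C,R): not NE [P2→Q gives 3>2]
(D,P): NE
(D,Q): not NE [P1→A gives 4>0; P2→P gives 7>3]
(D,R): not NE [P1→C gives 8>4; P2→P gives 7>4]

Nash profiles: (A,Q), (D,P)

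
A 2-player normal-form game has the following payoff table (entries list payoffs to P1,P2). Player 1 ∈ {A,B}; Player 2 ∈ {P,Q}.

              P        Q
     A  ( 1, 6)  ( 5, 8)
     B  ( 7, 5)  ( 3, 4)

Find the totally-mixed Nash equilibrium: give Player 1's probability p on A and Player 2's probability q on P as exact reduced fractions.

P1 indiff ⇒ q·1+(1-q)·5 = q·7+(1-q)·3 ⇒ q(-6) = (1-q)(-2) ⇒ q = 1/4
P2 indiff ⇒ p·6+(1-p)·5 = p·8+(1-p)·4 ⇒ p(-2) = (1-p)(-1) ⇒ p = 1/3

P1 mixes 1/3 on A; P2 mixes 1/4 on P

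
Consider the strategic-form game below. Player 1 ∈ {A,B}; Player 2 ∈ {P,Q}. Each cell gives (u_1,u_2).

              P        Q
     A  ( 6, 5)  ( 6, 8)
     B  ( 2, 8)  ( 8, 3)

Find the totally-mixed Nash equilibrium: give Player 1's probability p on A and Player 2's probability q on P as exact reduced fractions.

P1 mixes 5/8 on A; P2 mixes 1/3 on P

P1 indiff ⇒ q·6+(1-q)·6 = q·2+(1-q)·8 ⇒ q(4) = (1-q)(2) ⇒ q = 1/3
P2 indiff ⇒ p·5+(1-p)·8 = p·8+(1-p)·3 ⇒ p(-3) = (1-p)(-5) ⇒ p = 5/8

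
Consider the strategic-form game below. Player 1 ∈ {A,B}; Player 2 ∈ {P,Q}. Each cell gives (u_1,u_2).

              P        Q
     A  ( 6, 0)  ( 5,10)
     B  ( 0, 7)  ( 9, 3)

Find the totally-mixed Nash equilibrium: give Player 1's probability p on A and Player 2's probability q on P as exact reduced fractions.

P1 indiff ⇒ q·6+(1-q)·5 = q·0+(1-q)·9 ⇒ q(6) = (1-q)(4) ⇒ q = 2/5
P2 indiff ⇒ p·0+(1-p)·7 = p·10+(1-p)·3 ⇒ p(-10) = (1-p)(-4) ⇒ p = 2/7

p=2/7, q=2/5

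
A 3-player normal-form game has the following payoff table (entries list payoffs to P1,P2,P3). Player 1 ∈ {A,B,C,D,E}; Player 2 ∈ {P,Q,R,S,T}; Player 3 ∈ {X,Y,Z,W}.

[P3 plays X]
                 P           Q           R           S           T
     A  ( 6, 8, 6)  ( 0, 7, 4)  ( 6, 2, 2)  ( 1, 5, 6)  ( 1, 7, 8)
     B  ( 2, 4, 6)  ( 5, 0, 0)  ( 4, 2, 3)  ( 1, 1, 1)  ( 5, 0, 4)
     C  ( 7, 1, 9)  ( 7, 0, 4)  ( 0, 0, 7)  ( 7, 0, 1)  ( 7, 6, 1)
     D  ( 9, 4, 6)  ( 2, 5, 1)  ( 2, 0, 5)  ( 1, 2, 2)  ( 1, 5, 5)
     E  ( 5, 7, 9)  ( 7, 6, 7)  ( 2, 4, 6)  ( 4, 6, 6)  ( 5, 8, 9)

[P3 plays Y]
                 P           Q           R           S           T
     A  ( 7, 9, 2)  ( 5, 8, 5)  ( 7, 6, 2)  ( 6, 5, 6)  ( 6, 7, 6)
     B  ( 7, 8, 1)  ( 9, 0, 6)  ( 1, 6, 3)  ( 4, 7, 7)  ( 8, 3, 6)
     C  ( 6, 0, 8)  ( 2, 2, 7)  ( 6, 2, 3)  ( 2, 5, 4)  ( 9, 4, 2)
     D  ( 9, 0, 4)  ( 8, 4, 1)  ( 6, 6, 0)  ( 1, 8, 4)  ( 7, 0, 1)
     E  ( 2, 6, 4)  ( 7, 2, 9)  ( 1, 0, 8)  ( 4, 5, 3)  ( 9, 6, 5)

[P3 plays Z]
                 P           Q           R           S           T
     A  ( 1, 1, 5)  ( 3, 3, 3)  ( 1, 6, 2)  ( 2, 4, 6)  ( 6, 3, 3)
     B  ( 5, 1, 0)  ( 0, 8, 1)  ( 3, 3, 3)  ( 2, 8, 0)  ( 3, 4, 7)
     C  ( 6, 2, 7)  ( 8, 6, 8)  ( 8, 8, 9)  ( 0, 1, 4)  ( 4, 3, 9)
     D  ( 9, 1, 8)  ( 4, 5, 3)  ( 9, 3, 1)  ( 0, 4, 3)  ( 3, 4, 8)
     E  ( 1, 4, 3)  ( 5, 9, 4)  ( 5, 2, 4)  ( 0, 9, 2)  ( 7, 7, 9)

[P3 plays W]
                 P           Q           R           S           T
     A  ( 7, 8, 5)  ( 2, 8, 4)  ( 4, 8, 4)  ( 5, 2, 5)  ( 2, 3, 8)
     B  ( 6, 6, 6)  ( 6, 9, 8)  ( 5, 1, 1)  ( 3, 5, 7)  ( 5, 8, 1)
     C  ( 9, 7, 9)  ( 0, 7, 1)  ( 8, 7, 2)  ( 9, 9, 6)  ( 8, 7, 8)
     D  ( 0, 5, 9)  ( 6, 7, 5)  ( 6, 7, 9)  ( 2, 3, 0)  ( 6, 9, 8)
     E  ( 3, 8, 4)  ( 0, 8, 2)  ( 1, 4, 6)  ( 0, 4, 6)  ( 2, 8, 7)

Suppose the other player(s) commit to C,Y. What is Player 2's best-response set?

u_2(P vs C,Y) = 0
u_2(Q vs C,Y) = 2
u_2(R vs C,Y) = 2
u_2(S vs C,Y) = 5
u_2(T vs C,Y) = 4
max payoff 5 at {S}

argmax u_2 = {S}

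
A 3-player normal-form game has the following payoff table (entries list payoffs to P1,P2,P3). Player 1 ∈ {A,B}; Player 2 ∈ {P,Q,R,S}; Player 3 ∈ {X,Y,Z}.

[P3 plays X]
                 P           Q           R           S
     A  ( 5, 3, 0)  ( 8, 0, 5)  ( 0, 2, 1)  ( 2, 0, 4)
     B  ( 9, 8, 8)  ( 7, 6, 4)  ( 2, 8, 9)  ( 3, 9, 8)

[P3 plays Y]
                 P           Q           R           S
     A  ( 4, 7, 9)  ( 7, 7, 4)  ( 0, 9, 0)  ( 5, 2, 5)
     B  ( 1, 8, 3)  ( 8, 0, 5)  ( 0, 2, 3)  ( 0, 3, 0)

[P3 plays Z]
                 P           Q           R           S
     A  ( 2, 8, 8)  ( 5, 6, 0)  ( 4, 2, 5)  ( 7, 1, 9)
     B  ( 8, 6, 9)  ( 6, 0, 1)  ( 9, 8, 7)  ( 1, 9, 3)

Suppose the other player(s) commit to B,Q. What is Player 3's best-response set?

BR_3 = {Y}

u_3(X vs B,Q) = 4
u_3(Y vs B,Q) = 5
u_3(Z vs B,Q) = 1
max payoff 5 at {Y}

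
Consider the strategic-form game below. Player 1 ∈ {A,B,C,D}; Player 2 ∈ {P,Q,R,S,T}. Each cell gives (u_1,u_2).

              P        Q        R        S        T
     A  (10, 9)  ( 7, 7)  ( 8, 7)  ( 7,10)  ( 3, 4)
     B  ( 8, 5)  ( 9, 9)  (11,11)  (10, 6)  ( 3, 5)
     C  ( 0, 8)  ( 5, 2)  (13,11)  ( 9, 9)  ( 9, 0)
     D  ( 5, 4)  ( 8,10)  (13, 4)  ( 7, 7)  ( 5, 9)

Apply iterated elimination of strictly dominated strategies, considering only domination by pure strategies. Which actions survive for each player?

P2 drop P (S beats it: A:10>9 B:6>5 C:9>8 D:7>4)
P2 drop T (Q beats it: A:7>4 B:9>5 C:2>0 D:10>9)
P1 drop A (B beats it: Q:9>7 R:11>8 S:10>7)
P1→{B,C,D} P2→{Q,R,S}

Survivors P1:{B,C,D} P2:{Q,R,S}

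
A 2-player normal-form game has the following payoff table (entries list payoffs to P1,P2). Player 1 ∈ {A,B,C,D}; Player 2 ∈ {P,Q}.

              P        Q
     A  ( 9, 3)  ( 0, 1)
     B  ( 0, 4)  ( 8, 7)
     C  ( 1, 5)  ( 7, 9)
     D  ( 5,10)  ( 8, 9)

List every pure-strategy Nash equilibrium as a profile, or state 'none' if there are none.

(A,P): NE
(A,Q): not NE [P1→D gives 8>0; P2→P gives 3>1]
(B,P): not NE [P1→A gives 9>0; P2→Q gives 7>4]
(B,Q): NE
(C,P): not NE [P1→A gives 9>1; P2→Q gives 9>5]
(C,Q): not NE [P1→D gives 8>7]
(D,P): not NE [P1→A gives 9>5]
(D,Q): not NE [P2→P gives 10>9]

NE set: (A,P), (B,Q)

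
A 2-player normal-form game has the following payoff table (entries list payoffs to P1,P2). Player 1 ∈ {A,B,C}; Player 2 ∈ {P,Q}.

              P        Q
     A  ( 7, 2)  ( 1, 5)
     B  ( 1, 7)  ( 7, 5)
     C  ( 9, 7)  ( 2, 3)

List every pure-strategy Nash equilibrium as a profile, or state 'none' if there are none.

(A,P): not NE [P1→C gives 9>7; P2→Q gives 5>2]
(A,Q): not NE [P1→B gives 7>1]
(B,P): not NE [P1→C gives 9>1]
(B,Q): not NE [P2→P gives 7>5]
(C,P): NE
(C,Q): not NE [P1→B gives 7>2; P2→P gives 7>3]

NE set: (C,P)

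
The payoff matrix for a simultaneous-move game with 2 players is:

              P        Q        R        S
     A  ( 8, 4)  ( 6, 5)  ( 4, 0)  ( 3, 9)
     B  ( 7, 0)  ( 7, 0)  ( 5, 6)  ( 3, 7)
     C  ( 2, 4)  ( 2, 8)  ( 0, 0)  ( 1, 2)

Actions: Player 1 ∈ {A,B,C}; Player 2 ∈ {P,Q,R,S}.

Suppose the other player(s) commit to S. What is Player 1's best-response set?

BR_1 = {A,B}

u_1(A vs S) = 3
u_1(B vs S) = 3
u_1(C vs S) = 1
max payoff 3 at {A,B}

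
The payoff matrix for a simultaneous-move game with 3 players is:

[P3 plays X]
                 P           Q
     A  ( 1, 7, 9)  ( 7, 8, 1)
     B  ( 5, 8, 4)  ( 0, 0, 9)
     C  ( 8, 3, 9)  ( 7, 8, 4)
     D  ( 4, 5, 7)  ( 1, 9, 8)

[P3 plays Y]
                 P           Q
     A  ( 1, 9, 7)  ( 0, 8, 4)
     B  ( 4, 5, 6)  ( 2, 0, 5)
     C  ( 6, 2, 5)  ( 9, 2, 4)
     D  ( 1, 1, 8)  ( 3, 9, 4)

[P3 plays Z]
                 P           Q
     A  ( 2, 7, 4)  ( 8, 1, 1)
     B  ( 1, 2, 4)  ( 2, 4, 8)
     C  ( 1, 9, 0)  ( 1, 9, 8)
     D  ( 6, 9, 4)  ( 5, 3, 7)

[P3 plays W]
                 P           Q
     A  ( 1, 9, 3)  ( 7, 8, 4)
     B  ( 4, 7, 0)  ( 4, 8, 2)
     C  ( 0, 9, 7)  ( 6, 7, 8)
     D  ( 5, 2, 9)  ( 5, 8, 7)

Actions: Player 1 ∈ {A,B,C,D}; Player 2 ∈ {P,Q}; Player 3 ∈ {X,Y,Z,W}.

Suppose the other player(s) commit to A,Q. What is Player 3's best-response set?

u_3(X vs A,Q) = 1
u_3(Y vs A,Q) = 4
u_3(Z vs A,Q) = 1
u_3(W vs A,Q) = 4
max payoff 4 at {Y,W}

P3 best: {Y,W}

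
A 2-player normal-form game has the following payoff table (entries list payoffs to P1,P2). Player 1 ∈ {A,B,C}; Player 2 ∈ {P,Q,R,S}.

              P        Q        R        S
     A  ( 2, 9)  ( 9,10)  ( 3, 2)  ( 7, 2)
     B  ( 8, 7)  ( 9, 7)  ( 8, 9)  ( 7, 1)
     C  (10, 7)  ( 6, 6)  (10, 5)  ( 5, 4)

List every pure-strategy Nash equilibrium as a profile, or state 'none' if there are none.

NE set: (A,Q), (C,P)

(A,P): not NE [P1→C gives 10>2; P2→Q gives 10>9]
(A,Q): NE
(A,R): not NE [P1→C gives 10>3; P2→Q gives 10>2]
(A,S): not NE [P2→Q gives 10>2]
(B,P): not NE [P1→C gives 10>8; P2→R gives 9>7]
(B,Q): not NE [P2→R gives 9>7]
(B,R): not NE [P1→C gives 10>8]
(B,S): not NE [P2→R gives 9>1]
(C,P): NE
(C,Q): not NE [P1→B gives 9>6; P2→P gives 7>6]
(C,R): not NE [P2→P gives 7>5]
(C,S): not NE [P1→B gives 7>5; P2→P gives 7>4]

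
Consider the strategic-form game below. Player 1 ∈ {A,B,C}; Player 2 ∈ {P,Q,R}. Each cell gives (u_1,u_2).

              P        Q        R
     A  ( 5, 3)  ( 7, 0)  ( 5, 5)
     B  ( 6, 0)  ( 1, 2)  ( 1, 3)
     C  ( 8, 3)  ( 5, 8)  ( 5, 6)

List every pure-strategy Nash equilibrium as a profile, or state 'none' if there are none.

PSNE = {(A,R)}

(A,P): not NE [P1→C gives 8>5; P2→R gives 5>3]
(A,Q): not NE [P2→R gives 5>0]
(A,R): NE
(B,P): not NE [P1→C gives 8>6; P2→R gives 3>0]
(B,Q): not NE [P1→A gives 7>1; P2→R gives 3>2]
(B,R): not NE [P1→C gives 5>1]
(C,P): not NE [P2→Q gives 8>3]
(C,Q): not NE [P1→A gives 7>5]
(C,R): not NE [P2→Q gives 8>6]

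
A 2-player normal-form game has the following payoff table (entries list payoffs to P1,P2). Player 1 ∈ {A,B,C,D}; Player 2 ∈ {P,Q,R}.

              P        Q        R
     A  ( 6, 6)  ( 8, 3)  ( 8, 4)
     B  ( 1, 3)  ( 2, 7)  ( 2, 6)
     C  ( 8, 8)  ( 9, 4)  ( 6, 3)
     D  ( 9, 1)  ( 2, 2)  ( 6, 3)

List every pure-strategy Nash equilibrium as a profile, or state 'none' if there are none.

No pure NE.

(A,P): not NE [P1→D gives 9>6]
(A,Q): not NE [P1→C gives 9>8; P2→P gives 6>3]
(A,R): not NE [P2→P gives 6>4]
(B,P): not NE [P1→D gives 9>1; P2→Q gives 7>3]
(B,Q): not NE [P1→C gives 9>2]
(B,R): not NE [P1→A gives 8>2; P2→Q gives 7>6]
(C,P): not NE [P1→D gives 9>8]
(C,Q): not NE [P2→P gives 8>4]
(C,R): not NE [P1→A gives 8>6; P2→P gives 8>3]
(D,P): not NE [P2→R gives 3>1]
(D,Q): not NE [P1→C gives 9>2; P2→R gives 3>2]
(D,R): not NE [P1→A gives 8>6]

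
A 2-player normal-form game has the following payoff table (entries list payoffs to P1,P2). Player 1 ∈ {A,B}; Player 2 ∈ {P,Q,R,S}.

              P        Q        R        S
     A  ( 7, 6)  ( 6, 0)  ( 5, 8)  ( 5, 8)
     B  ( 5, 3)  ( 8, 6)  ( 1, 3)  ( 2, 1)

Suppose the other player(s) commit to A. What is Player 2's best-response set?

u_2(P vs A) = 6
u_2(Q vs A) = 0
u_2(R vs A) = 8
u_2(S vs A) = 8
max payoff 8 at {R,S}

BR_2 = {R,S}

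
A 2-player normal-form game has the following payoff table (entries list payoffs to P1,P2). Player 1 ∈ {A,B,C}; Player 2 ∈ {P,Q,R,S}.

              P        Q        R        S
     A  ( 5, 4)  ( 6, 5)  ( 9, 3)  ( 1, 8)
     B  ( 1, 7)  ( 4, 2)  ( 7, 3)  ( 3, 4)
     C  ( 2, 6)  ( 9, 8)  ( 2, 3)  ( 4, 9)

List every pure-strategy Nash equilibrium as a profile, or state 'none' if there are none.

(A,P): not NE [P2→S gives 8>4]
(A,Q): not NE [P1→C gives 9>6; P2→S gives 8>5]
(A,R): not NE [P2→S gives 8>3]
(A,S): not NE [P1→C gives 4>1]
(B,P): not NE [P1→A gives 5>1]
(B,Q): not NE [P1→C gives 9>4; P2→P gives 7>2]
(B,R): not NE [P1→A gives 9>7; P2→P gives 7>3]
(B,S): not NE [P1→C gives 4>3; P2→P gives 7>4]
(C,P): not NE [P1→A gives 5>2; P2→S gives 9>6]
(C,Q): not NE [P2→S gives 9>8]
(C,R): not NE [P1→A gives 9>2; P2→S gives 9>3]
(C,S): NE

NE set: (C,S)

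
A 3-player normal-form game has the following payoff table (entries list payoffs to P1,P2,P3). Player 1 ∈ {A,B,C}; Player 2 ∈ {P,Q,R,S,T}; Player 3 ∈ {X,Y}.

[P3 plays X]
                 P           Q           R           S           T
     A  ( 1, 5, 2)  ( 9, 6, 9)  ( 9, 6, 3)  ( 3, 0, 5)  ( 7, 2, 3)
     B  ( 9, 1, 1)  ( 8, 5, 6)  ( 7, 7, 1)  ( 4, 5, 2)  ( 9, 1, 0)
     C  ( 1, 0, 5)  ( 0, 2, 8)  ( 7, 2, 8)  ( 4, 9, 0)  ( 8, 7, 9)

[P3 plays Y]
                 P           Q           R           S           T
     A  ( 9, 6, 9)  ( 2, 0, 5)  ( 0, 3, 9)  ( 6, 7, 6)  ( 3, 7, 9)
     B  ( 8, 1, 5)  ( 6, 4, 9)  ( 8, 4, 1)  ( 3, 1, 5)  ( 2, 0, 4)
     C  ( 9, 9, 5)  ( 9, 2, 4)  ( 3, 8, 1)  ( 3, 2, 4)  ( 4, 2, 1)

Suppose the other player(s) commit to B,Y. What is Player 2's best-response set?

P2 best: {Q,R}

u_2(P vs B,Y) = 1
u_2(Q vs B,Y) = 4
u_2(R vs B,Y) = 4
u_2(S vs B,Y) = 1
u_2(T vs B,Y) = 0
max payoff 4 at {Q,R}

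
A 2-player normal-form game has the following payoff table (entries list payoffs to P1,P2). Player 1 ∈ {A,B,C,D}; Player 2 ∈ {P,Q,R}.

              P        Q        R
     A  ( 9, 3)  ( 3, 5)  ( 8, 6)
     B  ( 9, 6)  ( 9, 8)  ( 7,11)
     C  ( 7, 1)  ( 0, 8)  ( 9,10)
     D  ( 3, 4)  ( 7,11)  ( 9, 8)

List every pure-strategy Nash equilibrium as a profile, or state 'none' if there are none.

NE set: (C,R)

(A,P): not NE [P2→R gives 6>3]
(A,Q): not NE [P1→B gives 9>3; P2→R gives 6>5]
(A,R): not NE [P1→D gives 9>8]
(B,P): not NE [P2→R gives 11>6]
(B,Q): not NE [P2→R gives 11>8]
(B,R): not NE [P1→D gives 9>7]
(C,P): not NE [P1→B gives 9>7; P2→R gives 10>1]
(C,Q): not NE [P1→B gives 9>0; P2→R gives 10>8]
(C,R): NE
(D,P): not NE [P1→B gives 9>3; P2→Q gives 11>4]
(D,Q): not NE [P1→B gives 9>7]
(D,R): not NE [P2→Q gives 11>8]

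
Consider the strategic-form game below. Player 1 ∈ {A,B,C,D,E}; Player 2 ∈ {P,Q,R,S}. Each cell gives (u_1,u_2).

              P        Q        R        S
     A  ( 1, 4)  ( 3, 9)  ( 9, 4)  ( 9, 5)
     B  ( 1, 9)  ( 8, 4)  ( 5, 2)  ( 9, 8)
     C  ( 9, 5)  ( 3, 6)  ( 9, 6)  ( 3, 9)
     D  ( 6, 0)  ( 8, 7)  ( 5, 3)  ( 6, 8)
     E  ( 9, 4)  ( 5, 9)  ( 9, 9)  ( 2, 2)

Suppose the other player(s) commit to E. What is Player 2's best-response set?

BR_2 = {Q,R}

u_2(P vs E) = 4
u_2(Q vs E) = 9
u_2(R vs E) = 9
u_2(S vs E) = 2
max payoff 9 at {Q,R}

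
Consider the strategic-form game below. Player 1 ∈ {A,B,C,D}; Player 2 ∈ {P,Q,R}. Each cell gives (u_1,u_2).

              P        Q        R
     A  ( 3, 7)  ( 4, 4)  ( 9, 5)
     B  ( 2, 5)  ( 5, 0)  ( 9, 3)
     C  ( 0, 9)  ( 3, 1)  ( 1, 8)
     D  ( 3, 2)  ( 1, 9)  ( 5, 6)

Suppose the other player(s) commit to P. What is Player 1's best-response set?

BR_1 = {A,D}

u_1(A vs P) = 3
u_1(B vs P) = 2
u_1(C vs P) = 0
u_1(D vs P) = 3
max payoff 3 at {A,D}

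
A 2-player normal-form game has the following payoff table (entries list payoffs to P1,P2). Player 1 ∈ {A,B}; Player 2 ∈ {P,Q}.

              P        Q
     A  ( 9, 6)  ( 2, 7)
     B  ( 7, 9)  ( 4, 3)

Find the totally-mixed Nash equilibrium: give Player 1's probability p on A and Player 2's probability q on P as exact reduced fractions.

P1 indiff ⇒ q·9+(1-q)·2 = q·7+(1-q)·4 ⇒ q(2) = (1-q)(2) ⇒ q = 1/2
P2 indiff ⇒ p·6+(1-p)·9 = p·7+(1-p)·3 ⇒ p(-1) = (1-p)(-6) ⇒ p = 6/7

P1 mixes 6/7 on A; P2 mixes 1/2 on P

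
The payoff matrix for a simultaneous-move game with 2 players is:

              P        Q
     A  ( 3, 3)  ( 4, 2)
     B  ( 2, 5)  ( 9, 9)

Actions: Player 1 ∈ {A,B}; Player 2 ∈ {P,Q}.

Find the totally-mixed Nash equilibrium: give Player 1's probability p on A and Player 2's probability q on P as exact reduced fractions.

P1 indiff ⇒ q·3+(1-q)·4 = q·2+(1-q)·9 ⇒ q(1) = (1-q)(5) ⇒ q = 5/6
P2 indiff ⇒ p·3+(1-p)·5 = p·2+(1-p)·9 ⇒ p(1) = (1-p)(4) ⇒ p = 4/5

(p,q) = (4/5, 5/6)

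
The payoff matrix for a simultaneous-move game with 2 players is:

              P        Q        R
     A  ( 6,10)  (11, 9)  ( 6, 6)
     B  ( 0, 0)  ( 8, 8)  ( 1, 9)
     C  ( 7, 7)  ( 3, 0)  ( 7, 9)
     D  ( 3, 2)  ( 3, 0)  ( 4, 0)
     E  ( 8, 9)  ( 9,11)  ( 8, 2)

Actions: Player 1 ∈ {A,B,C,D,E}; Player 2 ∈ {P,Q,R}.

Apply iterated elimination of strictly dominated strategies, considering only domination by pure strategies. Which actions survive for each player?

P1 drop B (A beats it: P:6>0 Q:11>8 R:6>1)
P1 drop C (E beats it: P:8>7 Q:9>3 R:8>7)
P1 drop D (A beats it: P:6>3 Q:11>3 R:6>4)
P2 drop R (P beats it: A:10>6 E:9>2)
P1→{A,E} P2→{P,Q}

Remaining: P1:{A,E} P2:{P,Q}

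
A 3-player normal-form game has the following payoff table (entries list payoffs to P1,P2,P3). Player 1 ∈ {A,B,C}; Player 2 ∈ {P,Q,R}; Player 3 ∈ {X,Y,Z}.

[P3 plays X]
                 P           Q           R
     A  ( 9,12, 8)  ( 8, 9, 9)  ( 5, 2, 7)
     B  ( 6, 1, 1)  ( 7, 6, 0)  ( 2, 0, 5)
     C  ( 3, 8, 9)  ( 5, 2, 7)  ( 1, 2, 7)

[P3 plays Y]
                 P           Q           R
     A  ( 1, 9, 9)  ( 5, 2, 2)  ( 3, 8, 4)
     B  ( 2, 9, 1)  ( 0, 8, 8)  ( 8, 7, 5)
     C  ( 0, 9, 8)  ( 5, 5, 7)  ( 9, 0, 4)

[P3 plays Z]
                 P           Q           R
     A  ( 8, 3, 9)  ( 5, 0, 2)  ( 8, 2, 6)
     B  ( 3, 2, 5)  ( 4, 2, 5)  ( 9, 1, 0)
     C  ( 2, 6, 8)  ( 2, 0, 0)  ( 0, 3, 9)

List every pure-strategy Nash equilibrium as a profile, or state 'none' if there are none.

NE set: (A,P,Z)

(A,P,X): not NE [P3→Z gives 9>8]
(A,P,Y): not NE [P1→B gives 2>1]
(A,P,Z): NE
(A,Q,X): not NE [P2→P gives 12>9]
(A,Q,Y): not NE [P2→P gives 9>2; P3→X gives 9>2]
(A,Q,Z): not NE [P2→P gives 3>0; P3→X gives 9>2]
(A,R,X): not NE [P2→P gives 12>2]
(A,R,Y): not NE [P1→C gives 9>3; P2→P gives 9>8; P3→X gives 7>4]
(A,R,Z): not NE [P1→B gives 9>8; P2→P gives 3>2; P3→X gives 7>6]
(B,P,X): not NE [P1→A gives 9>6; P2→Q gives 6>1; P3→Z gives 5>1]
(B,P,Y): not NE [P3→Z gives 5>1]
(B,P,Z): not NE [P1→A gives 8>3]
(B,Q,X): not NE [P1→A gives 8>7; P3→Y gives 8>0]
(B,Q,Y): not NE [P1→C gives 5>0; P2→P gives 9>8]
(B,Q,Z): not NE [P1→A gives 5>4; P3→Y gives 8>5]
(B,R,X): not NE [P1→A gives 5>2; P2→Q gives 6>0]
(B,R,Y): not NE [P1→C gives 9>8; P2→P gives 9>7]
(B,R,Z): not NE [P2→Q gives 2>1; P3→Y gives 5>0]
(C,P,X): not NE [P1→A gives 9>3]
(C,P,Y): not NE [P1→B gives 2>0; P3→X gives 9>8]
(C,P,Z): not NE [P1→A gives 8>2; P3→X gives 9>8]
(C,Q,X): not NE [P1→A gives 8>5; P2→P gives 8>2]
(C,Q,Y): not NE [P2→P gives 9>5]
(C,Q,Z): not NE [P1→A gives 5>2; P2→P gives 6>0; P3→Y gives 7>0]
(C,R,X): not NE [P1→A gives 5>1; P2→P gives 8>2; P3→Z gives 9>7]
(C,R,Y): not NE [P2→P gives 9>0; P3→Z gives 9>4]
(C,R,Z): not NE [P1→B gives 9>0; P2→P gives 6>3]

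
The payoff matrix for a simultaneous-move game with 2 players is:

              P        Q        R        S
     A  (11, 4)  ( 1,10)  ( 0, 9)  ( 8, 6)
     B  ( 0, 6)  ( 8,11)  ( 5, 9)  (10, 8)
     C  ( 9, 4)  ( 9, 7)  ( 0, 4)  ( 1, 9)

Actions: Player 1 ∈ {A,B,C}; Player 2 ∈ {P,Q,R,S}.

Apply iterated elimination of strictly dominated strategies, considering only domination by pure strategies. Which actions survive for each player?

Remaining: P1:{B,C} P2:{Q,S}

P2 drop P (Q beats it: A:10>4 B:11>6 C:7>4)
P1 drop A (B beats it: Q:8>1 R:5>0 S:10>8)
P2 drop R (Q beats it: B:11>9 C:7>4)
P1→{B,C} P2→{Q,S}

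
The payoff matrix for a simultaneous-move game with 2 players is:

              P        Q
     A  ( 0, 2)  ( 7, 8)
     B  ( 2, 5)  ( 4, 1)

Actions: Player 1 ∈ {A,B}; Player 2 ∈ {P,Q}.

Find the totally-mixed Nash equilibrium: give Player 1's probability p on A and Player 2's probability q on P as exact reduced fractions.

(p,q) = (2/5, 3/5)

P1 indiff ⇒ q·0+(1-q)·7 = q·2+(1-q)·4 ⇒ q(-2) = (1-q)(-3) ⇒ q = 3/5
P2 indiff ⇒ p·2+(1-p)·5 = p·8+(1-p)·1 ⇒ p(-6) = (1-p)(-4) ⇒ p = 2/5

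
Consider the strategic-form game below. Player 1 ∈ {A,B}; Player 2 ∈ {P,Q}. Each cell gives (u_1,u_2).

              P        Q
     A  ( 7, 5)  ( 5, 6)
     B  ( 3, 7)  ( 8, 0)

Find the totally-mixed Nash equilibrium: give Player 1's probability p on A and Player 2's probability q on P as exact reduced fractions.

P1 indiff ⇒ q·7+(1-q)·5 = q·3+(1-q)·8 ⇒ q(4) = (1-q)(3) ⇒ q = 3/7
P2 indiff ⇒ p·5+(1-p)·7 = p·6+(1-p)·0 ⇒ p(-1) = (1-p)(-7) ⇒ p = 7/8

(p,q) = (7/8, 3/7)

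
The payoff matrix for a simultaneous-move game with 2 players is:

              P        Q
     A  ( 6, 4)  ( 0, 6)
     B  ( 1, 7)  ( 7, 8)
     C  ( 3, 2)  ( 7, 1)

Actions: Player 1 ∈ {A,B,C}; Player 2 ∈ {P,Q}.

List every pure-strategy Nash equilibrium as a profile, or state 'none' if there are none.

Nash profiles: (B,Q)

(A,P): not NE [P2→Q gives 6>4]
(A,Q): not NE [P1→C gives 7>0]
(B,P): not NE [P1→A gives 6>1; P2→Q gives 8>7]
(B,Q): NE
(C,P): not NE [P1→A gives 6>3]
(C,Q): not NE [P2→P gives 2>1]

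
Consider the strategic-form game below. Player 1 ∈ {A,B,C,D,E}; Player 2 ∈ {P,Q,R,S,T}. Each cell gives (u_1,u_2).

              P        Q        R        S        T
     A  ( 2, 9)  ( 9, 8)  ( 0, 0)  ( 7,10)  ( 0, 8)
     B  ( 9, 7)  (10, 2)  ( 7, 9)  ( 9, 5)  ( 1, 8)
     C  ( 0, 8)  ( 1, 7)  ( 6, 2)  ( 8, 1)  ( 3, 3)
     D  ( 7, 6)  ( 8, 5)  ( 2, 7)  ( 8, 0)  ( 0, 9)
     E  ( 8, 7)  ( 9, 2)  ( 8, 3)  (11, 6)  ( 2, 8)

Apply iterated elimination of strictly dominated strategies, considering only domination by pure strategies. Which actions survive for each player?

IESDS → P1:{B,C,E} P2:{P,R,T}

P1 drop A (B beats it: P:9>2 Q:10>9 R:7>0 S:9>7 T:1>0)
P1 drop D (B beats it: P:9>7 Q:10>8 R:7>2 S:9>8 T:1>0)
P2 drop Q (P beats it: B:7>2 C:8>7 E:7>2)
P2 drop S (P beats it: B:7>5 C:8>1 E:7>6)
P1→{B,C,E} P2→{P,R,T}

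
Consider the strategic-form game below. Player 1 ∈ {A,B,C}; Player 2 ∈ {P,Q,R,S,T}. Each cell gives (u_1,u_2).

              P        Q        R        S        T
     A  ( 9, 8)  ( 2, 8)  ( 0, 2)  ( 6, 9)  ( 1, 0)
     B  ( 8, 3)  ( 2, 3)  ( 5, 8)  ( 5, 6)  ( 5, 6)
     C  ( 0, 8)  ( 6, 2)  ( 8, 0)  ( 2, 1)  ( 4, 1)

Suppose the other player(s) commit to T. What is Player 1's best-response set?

u_1(A vs T) = 1
u_1(B vs T) = 5
u_1(C vs T) = 4
max payoff 5 at {B}

argmax u_1 = {B}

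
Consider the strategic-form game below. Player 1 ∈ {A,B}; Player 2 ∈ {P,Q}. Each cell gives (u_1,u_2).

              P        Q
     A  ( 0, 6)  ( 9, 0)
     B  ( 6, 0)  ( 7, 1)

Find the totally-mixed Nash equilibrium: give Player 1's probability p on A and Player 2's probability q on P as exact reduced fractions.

p=1/7, q=1/4

P1 indiff ⇒ q·0+(1-q)·9 = q·6+(1-q)·7 ⇒ q(-6) = (1-q)(-2) ⇒ q = 1/4
P2 indiff ⇒ p·6+(1-p)·0 = p·0+(1-p)·1 ⇒ p(6) = (1-p)(1) ⇒ p = 1/7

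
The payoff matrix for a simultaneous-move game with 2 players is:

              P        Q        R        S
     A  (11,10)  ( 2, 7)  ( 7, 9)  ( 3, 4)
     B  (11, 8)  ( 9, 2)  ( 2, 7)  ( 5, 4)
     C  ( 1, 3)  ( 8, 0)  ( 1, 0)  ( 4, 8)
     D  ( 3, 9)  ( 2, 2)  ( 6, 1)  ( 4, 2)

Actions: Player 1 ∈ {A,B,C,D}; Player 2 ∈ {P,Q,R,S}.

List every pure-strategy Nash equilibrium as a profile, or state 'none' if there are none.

NE set: (A,P), (B,P)

(A,P): NE
(A,Q): not NE [P1→B gives 9>2; P2→P gives 10>7]
(A,R): not NE [P2→P gives 10>9]
(A,S): not NE [P1→B gives 5>3; P2→P gives 10>4]
(B,P): NE
(B,Q): not NE [P2→P gives 8>2]
(B,R): not NE [P1→A gives 7>2; P2→P gives 8>7]
(B,S): not NE [P2→P gives 8>4]
(C,P): not NE [P1→B gives 11>1; P2→S gives 8>3]
(C,Q): not NE [P1→B gives 9>8; P2→S gives 8>0]
(C,R): not NE [P1→A gives 7>1; P2→S gives 8>0]
(C,S): not NE [P1→B gives 5>4]
(D,P): not NE [P1→B gives 11>3]
(D,Q): not NE [P1→B gives 9>2; P2→P gives 9>2]
(D,R): not NE [P1→A gives 7>6; P2→P gives 9>1]
(D,S): not NE [P1→B gives 5>4; P2→P gives 9>2]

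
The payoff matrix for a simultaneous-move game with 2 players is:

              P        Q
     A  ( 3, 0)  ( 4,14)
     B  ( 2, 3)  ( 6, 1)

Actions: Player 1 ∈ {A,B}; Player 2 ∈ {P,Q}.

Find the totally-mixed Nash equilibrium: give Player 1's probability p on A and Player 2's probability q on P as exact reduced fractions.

P1 indiff ⇒ q·3+(1-q)·4 = q·2+(1-q)·6 ⇒ q(1) = (1-q)(2) ⇒ q = 2/3
P2 indiff ⇒ p·0+(1-p)·3 = p·14+(1-p)·1 ⇒ p(-14) = (1-p)(-2) ⇒ p = 1/8

P1 mixes 1/8 on A; P2 mixes 2/3 on P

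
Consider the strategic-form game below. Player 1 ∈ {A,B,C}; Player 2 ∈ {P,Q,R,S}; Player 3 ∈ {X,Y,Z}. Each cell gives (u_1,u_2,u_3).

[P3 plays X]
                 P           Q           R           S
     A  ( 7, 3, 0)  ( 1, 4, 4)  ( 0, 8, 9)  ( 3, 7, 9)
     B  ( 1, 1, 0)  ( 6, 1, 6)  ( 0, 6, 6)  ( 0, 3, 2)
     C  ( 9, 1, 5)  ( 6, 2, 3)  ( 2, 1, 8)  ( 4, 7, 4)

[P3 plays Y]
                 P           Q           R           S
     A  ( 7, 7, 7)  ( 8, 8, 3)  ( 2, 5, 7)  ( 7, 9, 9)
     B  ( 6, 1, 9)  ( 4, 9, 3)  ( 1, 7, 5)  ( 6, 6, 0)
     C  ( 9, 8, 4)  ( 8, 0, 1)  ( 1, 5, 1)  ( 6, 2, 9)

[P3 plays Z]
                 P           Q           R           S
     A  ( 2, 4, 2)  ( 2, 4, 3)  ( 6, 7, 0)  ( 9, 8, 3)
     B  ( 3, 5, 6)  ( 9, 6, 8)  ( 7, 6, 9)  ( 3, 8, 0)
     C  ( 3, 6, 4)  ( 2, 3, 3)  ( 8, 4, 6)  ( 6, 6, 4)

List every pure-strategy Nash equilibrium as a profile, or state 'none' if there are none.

Nash profiles: (A,S,Y)

(A,P,X): not NE [P1→C gives 9>7; P2→R gives 8>3; P3→Y gives 7>0]
(A,P,Y): not NE [P1→C gives 9>7; P2→S gives 9>7]
(A,P,Z): not NE [P1→C gives 3>2; P2→S gives 8>4; P3→Y gives 7>2]
(A,Q,X): not NE [P1→C gives 6>1; P2→R gives 8>4]
(A,Q,Y): not NE [P2→S gives 9>8; P3→X gives 4>3]
(A,Q,Z): not NE [P1→B gives 9>2; P2→S gives 8>4; P3→X gives 4>3]
(A,R,X): not NE [P1→C gives 2>0]
(A,R,Y): not NE [P2→S gives 9>5; P3→X gives 9>7]
(A,R,Z): not NE [P1→C gives 8>6; P2→S gives 8>7; P3→X gives 9>0]
(A,S,X): not NE [P1→C gives 4>3; P2→R gives 8>7]
(A,S,Y): NE
(A,S,Z): not NE [P3→Y gives 9>3]
(B,P,X): not NE [P1→C gives 9>1; P2→R gives 6>1; P3→Y gives 9>0]
(B,P,Y): not NE [P1→C gives 9>6; P2→Q gives 9>1]
(B,P,Z): not NE [P2→S gives 8>5; P3→Y gives 9>6]
(B,Q,X): not NE [P2→R gives 6>1; P3→Z gives 8>6]
(B,Q,Y): not NE [P1→C gives 8>4; P3→Z gives 8>3]
(B,Q,Z): not NE [P2→S gives 8>6]
(B,R,X): not NE [P1→C gives 2>0; P3→Z gives 9>6]
(B,R,Y): not NE [P1→A gives 2>1; P2→Q gives 9>7; P3→Z gives 9>5]
(B,R,Z): not NE [P1→C gives 8>7; P2→S gives 8>6]
(B,S,X): not NE [P1→C gives 4>0; P2→R gives 6>3]
(B,S,Y): not NE [P1→A gives 7>6; P2→Q gives 9>6; P3→X gives 2>0]
(B,S,Z): not NE [P1→A gives 9>3; P3→X gives 2>0]
(C,P,X): not NE [P2→S gives 7>1]
(C,P,Y): not NE [P3→X gives 5>4]
(C,P,Z): not NE [P3→X gives 5>4]
(C,Q,X): not NE [P2→S gives 7>2]
(C,Q,Y): not NE [P2→P gives 8>0; P3→Z gives 3>1]
(C,Q,Z): not NE [P1→B gives 9>2; P2→S gives 6>3]
(C,R,X): not NE [P2→S gives 7>1]
(C,R,Y): not NE [P1→A gives 2>1; P2→P gives 8>5; P3→X gives 8>1]
(C,R,Z): not NE [P2→S gives 6>4; P3→X gives 8>6]
(C,S,X): not NE [P3→Y gives 9>4]
(C,S,Y): not NE [P1→A gives 7>6; P2→P gives 8>2]
(C,S,Z): not NE [P1→A gives 9>6; P3→Y gives 9>4]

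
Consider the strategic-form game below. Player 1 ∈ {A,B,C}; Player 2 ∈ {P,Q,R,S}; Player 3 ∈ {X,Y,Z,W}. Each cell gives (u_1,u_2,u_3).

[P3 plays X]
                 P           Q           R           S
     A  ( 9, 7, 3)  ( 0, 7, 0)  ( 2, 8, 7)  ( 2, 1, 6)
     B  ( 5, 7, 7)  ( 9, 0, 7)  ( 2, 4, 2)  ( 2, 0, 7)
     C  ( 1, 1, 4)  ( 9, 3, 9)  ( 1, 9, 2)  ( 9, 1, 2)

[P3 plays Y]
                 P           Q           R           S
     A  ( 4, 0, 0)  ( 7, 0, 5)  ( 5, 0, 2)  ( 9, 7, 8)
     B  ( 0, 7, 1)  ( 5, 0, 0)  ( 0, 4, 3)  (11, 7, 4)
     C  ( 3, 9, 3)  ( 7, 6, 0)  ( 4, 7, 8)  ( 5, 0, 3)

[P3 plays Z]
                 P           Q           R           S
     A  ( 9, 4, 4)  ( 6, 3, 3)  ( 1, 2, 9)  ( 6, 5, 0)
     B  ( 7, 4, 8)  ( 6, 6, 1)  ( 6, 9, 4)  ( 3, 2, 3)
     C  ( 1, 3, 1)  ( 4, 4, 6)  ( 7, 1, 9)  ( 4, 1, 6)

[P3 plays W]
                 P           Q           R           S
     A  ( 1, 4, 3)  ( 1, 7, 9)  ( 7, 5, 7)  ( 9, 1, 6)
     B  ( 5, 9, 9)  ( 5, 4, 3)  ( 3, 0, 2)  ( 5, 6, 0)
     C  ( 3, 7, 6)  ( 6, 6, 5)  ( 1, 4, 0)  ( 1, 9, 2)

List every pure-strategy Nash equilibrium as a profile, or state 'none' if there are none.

(A,P,X): not NE [P2→R gives 8>7; P3→Z gives 4>3]
(A,P,Y): not NE [P2→S gives 7>0; P3→Z gives 4>0]
(A,P,Z): not NE [P2→S gives 5>4]
(A,P,W): not NE [P1→B gives 5>1; P2→Q gives 7>4; P3→Z gives 4>3]
(A,Q,X): not NE [P1→C gives 9>0; P2→R gives 8>7; P3→W gives 9>0]
(A,Q,Y): not NE [P2→S gives 7>0; P3→W gives 9>5]
(A,Q,Z): not NE [P2→S gives 5>3; P3→W gives 9>3]
(A,Q,W): not NE [P1→C gives 6>1]
(A,R,X): not NE [P3→Z gives 9>7]
(A,R,Y): not NE [P2→S gives 7>0; P3→Z gives 9>2]
(A,R,Z): not NE [P1→C gives 7>1; P2→S gives 5>2]
(A,R,W): not NE [P2→Q gives 7>5; P3→Z gives 9>7]
(A,S,X): not NE [P1→C gives 9>2; P2→R gives 8>1; P3→Y gives 8>6]
(A,S,Y): not NE [P1→B gives 11>9]
(A,S,Z): not NE [P3→Y gives 8>0]
(A,S,W): not NE [P2→Q gives 7>1; P3→Y gives 8>6]
(B,P,X): not NE [P1→A gives 9>5; P3→W gives 9>7]
(B,P,Y): not NE [P1→A gives 4>0; P3→W gives 9>1]
(B,P,Z): not NE [P1→A gives 9>7; P2→R gives 9>4; P3→W gives 9>8]
(B,P,W): NE
(B,Q,X): not NE [P2→P gives 7>0]
(B,Q,Y): not NE [P1→C gives 7>5; P2→S gives 7>0; P3→X gives 7>0]
(B,Q,Z): not NE [P2→R gives 9>6; P3→X gives 7>1]
(B,Q,W): not NE [P1→C gives 6>5; P2→P gives 9>4; P3→X gives 7>3]
(B,R,X): not NE [P2→P gives 7>4; P3→Z gives 4>2]
(B,R,Y): not NE [P1→A gives 5>0; P2→S gives 7>4; P3→Z gives 4>3]
(B,R,Z): not NE [P1→C gives 7>6]
(B,R,W): not NE [P1→A gives 7>3; P2→P gives 9>0; P3→Z gives 4>2]
(B,S,X): not NE [P1→C gives 9>2; P2→P gives 7>0]
(B,S,Y): not NE [P3→X gives 7>4]
(B,S,Z): not NE [P1→A gives 6>3; P2→R gives 9>2; P3→X gives 7>3]
(B,S,W): not NE [P1→A gives 9>5; P2→P gives 9>6; P3→X gives 7>0]
(C,P,X): not NE [P1→A gives 9>1; P2→R gives 9>1; P3→W gives 6>4]
(C,P,Y): not NE [P1→A gives 4>3; P3→W gives 6>3]
(C,P,Z): not NE [P1→A gives 9>1; P2→Q gives 4>3; P3→W gives 6>1]
(C,P,W): not NE [P1→B gives 5>3; P2→S gives 9>7]
(C,Q,X): not NE [P2→R gives 9>3]
(C,Q,Y): not NE [P2→P gives 9>6; P3→X gives 9>0]
(C,Q,Z): not NE [P1→B gives 6>4; P3→X gives 9>6]
(C,Q,W): not NE [P2→S gives 9>6; P3→X gives 9>5]
(C,R,X): not NE [P1→B gives 2>1; P3→Z gives 9>2]
(C,R,Y): not NE [P1→A gives 5>4; P2→P gives 9>7; P3→Z gives 9>8]
(C,R,Z): not NE [P2→Q gives 4>1]
(C,R,W): not NE [P1→A gives 7>1; P2→S gives 9>4; P3→Z gives 9>0]
(C,S,X): not NE [P2→R gives 9>1; P3→Z gives 6>2]
(C,S,Y): not NE [P1→B gives 11>5; P2→P gives 9>0; P3→Z gives 6>3]
(C,S,Z): not NE [P1→A gives 6>4; P2→Q gives 4>1]
(C,S,W): not NE [P1→A gives 9>1; P3→Z gives 6>2]

NE set: (B,P,W)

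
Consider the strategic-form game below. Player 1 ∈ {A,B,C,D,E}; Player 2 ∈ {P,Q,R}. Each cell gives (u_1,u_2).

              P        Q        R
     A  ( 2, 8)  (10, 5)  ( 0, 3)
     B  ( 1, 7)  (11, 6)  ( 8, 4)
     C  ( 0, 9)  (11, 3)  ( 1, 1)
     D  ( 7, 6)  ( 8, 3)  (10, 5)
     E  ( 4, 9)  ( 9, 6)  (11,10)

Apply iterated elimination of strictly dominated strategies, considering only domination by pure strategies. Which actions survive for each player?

Remaining: P1:{D,E} P2:{P,R}

P2 drop Q (P beats it: A:8>5 B:7>6 C:9>3 D:6>3 E:9>6)
P1 drop A (D beats it: P:7>2 R:10>0)
P1 drop B (D beats it: P:7>1 R:10>8)
P1 drop C (D beats it: P:7>0 R:10>1)
P1→{D,E} P2→{P,R}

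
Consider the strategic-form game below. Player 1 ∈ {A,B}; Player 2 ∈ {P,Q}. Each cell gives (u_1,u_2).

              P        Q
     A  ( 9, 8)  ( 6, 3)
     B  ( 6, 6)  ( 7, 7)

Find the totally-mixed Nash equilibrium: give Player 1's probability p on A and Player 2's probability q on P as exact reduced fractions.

(p,q) = (1/6, 1/4)

P1 indiff ⇒ q·9+(1-q)·6 = q·6+(1-q)·7 ⇒ q(3) = (1-q)(1) ⇒ q = 1/4
P2 indiff ⇒ p·8+(1-p)·6 = p·3+(1-p)·7 ⇒ p(5) = (1-p)(1) ⇒ p = 1/6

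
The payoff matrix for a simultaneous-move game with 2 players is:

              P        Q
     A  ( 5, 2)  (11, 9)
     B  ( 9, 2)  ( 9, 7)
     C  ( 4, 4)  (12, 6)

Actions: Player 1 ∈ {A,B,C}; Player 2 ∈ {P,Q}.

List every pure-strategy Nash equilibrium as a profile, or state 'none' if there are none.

PSNE = {(C,Q)}

(A,P): not NE [P1→B gives 9>5; P2→Q gives 9>2]
(A,Q): not NE [P1→C gives 12>11]
(B,P): not NE [P2→Q gives 7>2]
(B,Q): not NE [P1→C gives 12>9]
(C,P): not NE [P1→B gives 9>4; P2→Q gives 6>4]
(C,Q): NE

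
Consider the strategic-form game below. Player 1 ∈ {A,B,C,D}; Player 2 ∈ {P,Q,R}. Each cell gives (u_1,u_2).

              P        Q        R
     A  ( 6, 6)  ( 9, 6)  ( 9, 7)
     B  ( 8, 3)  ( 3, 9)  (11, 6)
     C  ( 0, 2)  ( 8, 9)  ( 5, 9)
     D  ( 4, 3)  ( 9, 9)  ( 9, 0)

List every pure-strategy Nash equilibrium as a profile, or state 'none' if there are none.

(A,P): not NE [P1→B gives 8>6; P2→R gives 7>6]
(A,Q): not NE [P2→R gives 7>6]
(A,R): not NE [P1→B gives 11>9]
(B,P): not NE [P2→Q gives 9>3]
(B,Q): not NE [P1→D gives 9>3]
(B,R): not NE [P2→Q gives 9>6]
(C,P): not NE [P1→B gives 8>0; P2→R gives 9>2]
(C,Q): not NE [P1→D gives 9>8]
(C,R): not NE [P1→B gives 11>5]
(D,P): not NE [P1→B gives 8>4; P2→Q gives 9>3]
(D,Q): NE
(D,R): not NE [P1→B gives 11>9; P2→Q gives 9>0]

NE set: (D,Q)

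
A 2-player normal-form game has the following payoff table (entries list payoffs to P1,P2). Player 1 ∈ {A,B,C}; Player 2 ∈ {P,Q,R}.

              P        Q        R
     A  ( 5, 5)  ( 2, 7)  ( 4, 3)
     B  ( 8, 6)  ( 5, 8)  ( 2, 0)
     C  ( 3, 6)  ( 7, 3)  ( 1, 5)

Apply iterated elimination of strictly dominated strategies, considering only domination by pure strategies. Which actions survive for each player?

P2 drop R (P beats it: A:5>3 B:6>0 C:6>5)
P1 drop A (B beats it: P:8>5 Q:5>2)
P1→{B,C} P2→{P,Q}

Remaining: P1:{B,C} P2:{P,Q}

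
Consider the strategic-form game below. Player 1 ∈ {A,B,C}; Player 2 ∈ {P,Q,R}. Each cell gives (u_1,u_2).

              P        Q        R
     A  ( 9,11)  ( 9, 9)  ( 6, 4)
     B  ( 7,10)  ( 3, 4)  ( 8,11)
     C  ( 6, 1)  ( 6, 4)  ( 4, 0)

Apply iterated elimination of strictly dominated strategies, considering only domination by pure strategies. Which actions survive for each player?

IESDS → P1:{A,B} P2:{P,R}

P1 drop C (A beats it: P:9>6 Q:9>6 R:6>4)
P2 drop Q (P beats it: A:11>9 B:10>4)
P1→{A,B} P2→{P,R}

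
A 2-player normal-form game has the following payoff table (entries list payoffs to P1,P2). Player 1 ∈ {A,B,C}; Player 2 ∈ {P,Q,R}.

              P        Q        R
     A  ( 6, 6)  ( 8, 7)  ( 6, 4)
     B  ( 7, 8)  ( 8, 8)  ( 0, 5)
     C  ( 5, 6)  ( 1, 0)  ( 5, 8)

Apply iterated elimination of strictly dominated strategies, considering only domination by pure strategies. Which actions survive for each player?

P1 drop C (A beats it: P:6>5 Q:8>1 R:6>5)
P2 drop R (P beats it: A:6>4 B:8>5)
P1→{A,B} P2→{P,Q}

IESDS → P1:{A,B} P2:{P,Q}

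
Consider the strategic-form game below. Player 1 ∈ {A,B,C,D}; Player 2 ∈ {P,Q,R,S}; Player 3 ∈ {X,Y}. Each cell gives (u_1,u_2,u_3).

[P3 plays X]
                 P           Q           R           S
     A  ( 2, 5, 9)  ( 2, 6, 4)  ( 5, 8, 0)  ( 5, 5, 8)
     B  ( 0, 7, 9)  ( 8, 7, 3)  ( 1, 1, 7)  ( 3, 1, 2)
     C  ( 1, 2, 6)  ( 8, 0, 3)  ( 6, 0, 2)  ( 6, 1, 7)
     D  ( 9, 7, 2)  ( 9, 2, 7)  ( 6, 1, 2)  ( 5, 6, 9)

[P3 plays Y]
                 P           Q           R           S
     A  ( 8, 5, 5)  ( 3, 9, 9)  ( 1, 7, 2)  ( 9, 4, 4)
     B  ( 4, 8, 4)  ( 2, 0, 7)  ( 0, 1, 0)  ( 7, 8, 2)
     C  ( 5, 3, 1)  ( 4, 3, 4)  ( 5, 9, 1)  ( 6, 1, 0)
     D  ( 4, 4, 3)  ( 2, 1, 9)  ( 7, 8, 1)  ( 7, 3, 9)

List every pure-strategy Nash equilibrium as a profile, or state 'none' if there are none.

Equilibria: none

(A,P,X): not NE [P1→D gives 9>2; P2→R gives 8>5]
(A,P,Y): not NE [P2→Q gives 9>5; P3→X gives 9>5]
(A,Q,X): not NE [P1→D gives 9>2; P2→R gives 8>6; P3→Y gives 9>4]
(A,Q,Y): not NE [P1→C gives 4>3]
(A,R,X): not NE [P1→D gives 6>5; P3→Y gives 2>0]
(A,R,Y): not NE [P1→D gives 7>1; P2→Q gives 9>7]
(A,S,X): not NE [P1→C gives 6>5; P2→R gives 8>5]
(A,S,Y): not NE [P2→Q gives 9>4; P3→X gives 8>4]
(B,P,X): not NE [P1→D gives 9>0]
(B,P,Y): not NE [P1→A gives 8>4; P3→X gives 9>4]
(B,Q,X): not NE [P1→D gives 9>8; P3→Y gives 7>3]
(B,Q,Y): not NE [P1→C gives 4>2; P2→S gives 8>0]
(B,R,X): not NE [P1→D gives 6>1; P2→Q gives 7>1]
(B,R,Y): not NE [P1→D gives 7>0; P2→S gives 8>1; P3→X gives 7>0]
(B,S,X): not NE [P1→C gives 6>3; P2→Q gives 7>1]
(B,S,Y): not NE [P1→A gives 9>7]
(C,P,X): not NE [P1→D gives 9>1]
(C,P,Y): not NE [P1→A gives 8>5; P2→R gives 9>3; P3→X gives 6>1]
(C,Q,X): not NE [P1→D gives 9>8; P2→P gives 2>0; P3→Y gives 4>3]
(C,Q,Y): not NE [P2→R gives 9>3]
(C,R,X): not NE [P2→P gives 2>0]
(C,R,Y): not NE [P1→D gives 7>5; P3→X gives 2>1]
(C,S,X): not NE [P2→P gives 2>1]
(C,S,Y): not NE [P1→A gives 9>6; P2→R gives 9>1; P3→X gives 7>0]
(D,P,X): not NE [P3→Y gives 3>2]
(D,P,Y): not NE [P1→A gives 8>4; P2→R gives 8>4]
(D,Q,X): not NE [P2→P gives 7>2; P3→Y gives 9>7]
(D,Q,Y): not NE [P1→C gives 4>2; P2→R gives 8>1]
(D,R,X): not NE [P2→P gives 7>1]
(D,R,Y): not NE [P3→X gives 2>1]
(D,S,X): not NE [P1→C gives 6>5; P2→P gives 7>6]
(D,S,Y): not NE [P1→A gives 9>7; P2→R gives 8>3]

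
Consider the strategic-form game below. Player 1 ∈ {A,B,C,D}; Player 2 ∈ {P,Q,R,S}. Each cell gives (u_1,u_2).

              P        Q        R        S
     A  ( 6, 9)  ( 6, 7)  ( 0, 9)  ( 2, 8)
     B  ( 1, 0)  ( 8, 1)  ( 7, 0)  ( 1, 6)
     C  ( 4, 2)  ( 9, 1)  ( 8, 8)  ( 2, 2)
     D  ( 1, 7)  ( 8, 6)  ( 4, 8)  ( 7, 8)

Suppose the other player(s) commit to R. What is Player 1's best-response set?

u_1(A vs R) = 0
u_1(B vs R) = 7
u_1(C vs R) = 8
u_1(D vs R) = 4
max payoff 8 at {C}

P1 best: {C}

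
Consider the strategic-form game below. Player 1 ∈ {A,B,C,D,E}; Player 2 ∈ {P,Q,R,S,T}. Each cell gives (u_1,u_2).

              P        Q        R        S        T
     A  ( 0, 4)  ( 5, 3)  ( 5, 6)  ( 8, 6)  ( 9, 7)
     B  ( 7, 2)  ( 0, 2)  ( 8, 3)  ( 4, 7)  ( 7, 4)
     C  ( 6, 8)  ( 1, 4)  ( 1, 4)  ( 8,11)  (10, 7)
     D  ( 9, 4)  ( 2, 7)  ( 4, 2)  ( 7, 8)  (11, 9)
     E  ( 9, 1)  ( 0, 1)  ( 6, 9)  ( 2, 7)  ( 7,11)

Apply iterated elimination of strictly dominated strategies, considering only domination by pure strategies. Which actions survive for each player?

Remaining: P1:{A,C,D} P2:{S,T}

P2 drop P (S beats it: A:6>4 B:7>2 C:11>8 D:8>4 E:7>1)
P2 drop Q (S beats it: A:6>3 B:7>2 C:11>4 D:8>7 E:7>1)
P2 drop R (T beats it: A:7>6 B:4>3 C:7>4 D:9>2 E:11>9)
P1 drop B (A beats it: S:8>4 T:9>7)
P1 drop E (A beats it: S:8>2 T:9>7)
P1→{A,C,D} P2→{S,T}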